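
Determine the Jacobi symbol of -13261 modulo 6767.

Reduce the numerator: -13261 ≡ 273 (mod 6767), so (-13261/6767) = (273/6767).
273 ≡ 1 (mod 4), so quadratic reciprocity gives (273/6767) = (6767/273). Reduce: 6767 ≡ 215 (mod 273). Now have (215/273).
273 ≡ 1 (mod 4), so quadratic reciprocity gives (215/273) = (273/215). Reduce: 273 ≡ 58 (mod 215). Now have (58/215).
Factor out 2: 58 = 2·29. Since 215 ≡ 7 (mod 8), (2/215) = +1. Now have (29/215).
29 ≡ 1 (mod 4), so quadratic reciprocity gives (29/215) = (215/29). Reduce: 215 ≡ 12 (mod 29). Now have (12/29).
Factor out 2: 12 = 2^2·3. Since 29 ≡ 5 (mod 8), (2/29) = -1, and (2/29)^2 = +1. Now have (3/29).
29 ≡ 1 (mod 4), so quadratic reciprocity gives (3/29) = (29/3). Reduce: 29 ≡ 2 (mod 3). Now have (2/3).
Factor out 2: 2 = 2. Since 3 ≡ 3 (mod 8), (2/3) = -1. Now have -(1/3).
(1/3) = 1. Collecting the sign factors: -1.

-1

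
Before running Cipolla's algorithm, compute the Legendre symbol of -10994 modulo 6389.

(-10994/6389)
  = (10994/6389)    [6389 ≡ 1 mod 4 ⇒ (-1/6389) = +1]
  = (4605/6389)    [10994 ≡ 4605 mod 6389]
  = (6389/4605)    [QR: 4605 ≡ 1 mod 4, sign kept]
  = (1784/4605)    [6389 ≡ 1784 mod 4605]
  = -(223/4605)    [4605 ≡ 5 mod 8 ⇒ (2/4605)^3 = -1]
  = -(4605/223)    [QR: 4605 ≡ 1 mod 4, sign kept]
  = -(145/223)    [4605 ≡ 145 mod 223]
  = -(223/145)    [QR: 145 ≡ 1 mod 4, sign kept]
  = -(78/145)    [223 ≡ 78 mod 145]
  = -(39/145)    [145 ≡ 1 mod 8 ⇒ (2/145) = +1]
  = -(145/39)    [QR: 145 ≡ 1 mod 4, sign kept]
  = -(28/39)    [145 ≡ 28 mod 39]
  = -(7/39)    [39 ≡ 7 mod 8 ⇒ (2/39)^2 = +1]
  = (39/7)    [QR: both ≡ 3 mod 4, sign flips]
  = (4/7)    [39 ≡ 4 mod 7]
  = (1/7)    [7 ≡ 7 mod 8 ⇒ (2/7)^2 = +1]
  = 1    [(1/7) = 1]

1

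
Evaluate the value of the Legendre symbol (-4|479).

-1

(-4|479)
  = -(4|479)    [479 ≡ 3 mod 4 ⇒ (-1|479) = -1]
  = -(1|479)    [479 ≡ 7 mod 8 ⇒ (2|479)^2 = +1]
  = -1    [(1|479) = 1]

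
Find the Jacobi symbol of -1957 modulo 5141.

(-1957 / 5141)
  = (3184 / 5141)    [-1957 ≡ 3184 mod 5141]
  = (199 / 5141)    [5141 ≡ 5 mod 8 ⇒ (2 / 5141)^4 = +1]
  = (5141 / 199)    [QR: 5141 ≡ 1 mod 4, sign kept]
  = (166 / 199)    [5141 ≡ 166 mod 199]
  = (83 / 199)    [199 ≡ 7 mod 8 ⇒ (2 / 199) = +1]
  = -(199 / 83)    [QR: both ≡ 3 mod 4, sign flips]
  = -(33 / 83)    [199 ≡ 33 mod 83]
  = -(83 / 33)    [QR: 33 ≡ 1 mod 4, sign kept]
  = -(17 / 33)    [83 ≡ 17 mod 33]
  = -(33 / 17)    [QR: 17 ≡ 1 mod 4, sign kept]
  = -(16 / 17)    [33 ≡ 16 mod 17]
  = -(1 / 17)    [17 ≡ 1 mod 8 ⇒ (2 / 17)^4 = +1]
  = -1    [(1 / 17) = 1]

-1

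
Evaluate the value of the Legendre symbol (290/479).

Factor out 2: 290 = 2·145. Since 479 ≡ 7 (mod 8), (2/479) = +1. Now have (145/479).
145 ≡ 1 (mod 4), so quadratic reciprocity gives (145/479) = (479/145). Reduce: 479 ≡ 44 (mod 145). Now have (44/145).
Factor out 2: 44 = 2^2·11. Since 145 ≡ 1 (mod 8), (2/145) = +1, and (2/145)^2 = +1. Now have (11/145).
145 ≡ 1 (mod 4), so quadratic reciprocity gives (11/145) = (145/11). Reduce: 145 ≡ 2 (mod 11). Now have (2/11).
Factor out 2: 2 = 2. Since 11 ≡ 3 (mod 8), (2/11) = -1. Now have -(1/11).
(1/11) = 1. Collecting the sign factors: -1.

-1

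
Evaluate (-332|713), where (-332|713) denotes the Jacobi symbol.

1

(-332|713)
  = (381|713)    [-332 ≡ 381 mod 713]
  = (713|381)    [QR: 381 ≡ 1 mod 4, sign kept]
  = (332|381)    [713 ≡ 332 mod 381]
  = (83|381)    [381 ≡ 5 mod 8 ⇒ (2|381)^2 = +1]
  = (381|83)    [QR: 381 ≡ 1 mod 4, sign kept]
  = (49|83)    [381 ≡ 49 mod 83]
  = (83|49)    [QR: 49 ≡ 1 mod 4, sign kept]
  = (34|49)    [83 ≡ 34 mod 49]
  = (17|49)    [49 ≡ 1 mod 8 ⇒ (2|49) = +1]
  = (49|17)    [QR: 17 ≡ 1 mod 4, sign kept]
  = (15|17)    [49 ≡ 15 mod 17]
  = (17|15)    [QR: 17 ≡ 1 mod 4, sign kept]
  = (2|15)    [17 ≡ 2 mod 15]
  = (1|15)    [15 ≡ 7 mod 8 ⇒ (2|15) = +1]
  = 1    [(1|15) = 1]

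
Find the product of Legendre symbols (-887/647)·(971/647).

1

By multiplicativity, (-887·971/647) = (-887/647)·(971/647).
First factor (-887/647):
Pull out -1: (-887/647) = (-1/647)·(887/647). Since 647 ≡ 3 (mod 4), (-1/647) = -1. Now have -(887/647).
Reduce the numerator: 887 ≡ 240 (mod 647), so (887/647) = (240/647).
Factor out 2: 240 = 2^4·15. Since 647 ≡ 7 (mod 8), (2/647) = +1, and (2/647)^4 = +1. Now have -(15/647).
Both 15 ≡ 3 and 647 ≡ 3 (mod 4), so reciprocity gives (15/647) = -(647/15). Reduce: 647 ≡ 2 (mod 15). Now have (2/15).
Factor out 2: 2 = 2. Since 15 ≡ 7 (mod 8), (2/15) = +1. Now have (1/15).
(1/15) = 1. Collecting the sign factors: 1.
Second factor (971/647):
Reduce the numerator: 971 ≡ 324 (mod 647), so (971/647) = (324/647).
Factor out 2: 324 = 2^2·81. Since 647 ≡ 7 (mod 8), (2/647) = +1, and (2/647)^2 = +1. Now have (81/647).
81 ≡ 1 (mod 4), so quadratic reciprocity gives (81/647) = (647/81). Reduce: 647 ≡ 80 (mod 81). Now have (80/81).
Factor out 2: 80 = 2^4·5. Since 81 ≡ 1 (mod 8), (2/81) = +1, and (2/81)^4 = +1. Now have (5/81).
5 ≡ 1 (mod 4), so quadratic reciprocity gives (5/81) = (81/5). Reduce: 81 ≡ 1 (mod 5). Now have (1/5).
(1/5) = 1. Collecting the sign factors: 1.
Product: (1)·(1) = 1.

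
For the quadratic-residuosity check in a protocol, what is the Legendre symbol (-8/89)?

1

Reduce the numerator: -8 ≡ 81 (mod 89), so (-8/89) = (81/89).
81 ≡ 1 (mod 4), so quadratic reciprocity gives (81/89) = (89/81). Reduce: 89 ≡ 8 (mod 81). Now have (8/81).
Factor out 2: 8 = 2^3. Since 81 ≡ 1 (mod 8), (2/81) = +1, and (2/81)^3 = +1. Now have (1/81).
(1/81) = 1. Collecting the sign factors: 1.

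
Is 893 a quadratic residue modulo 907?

no

893 ≡ 1 (mod 4), so quadratic reciprocity gives (893/907) = (907/893). Reduce: 907 ≡ 14 (mod 893). Now have (14/893).
Factor out 2: 14 = 2·7. Since 893 ≡ 5 (mod 8), (2/893) = -1. Now have -(7/893).
893 ≡ 1 (mod 4), so quadratic reciprocity gives (7/893) = (893/7). Reduce: 893 ≡ 4 (mod 7). Now have -(4/7).
Factor out 2: 4 = 2^2. Since 7 ≡ 7 (mod 8), (2/7) = +1, and (2/7)^2 = +1. Now have -(1/7).
(1/7) = 1. Collecting the sign factors: -1.
(893/907) = -1, and 907 is prime, so 893 is not a quadratic residue mod 907.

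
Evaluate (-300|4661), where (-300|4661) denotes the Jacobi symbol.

(-300|4661)
  = (300|4661)    [4661 ≡ 1 mod 4 ⇒ (-1|4661) = +1]
  = (75|4661)    [4661 ≡ 5 mod 8 ⇒ (2|4661)^2 = +1]
  = (4661|75)    [QR: 4661 ≡ 1 mod 4, sign kept]
  = (11|75)    [4661 ≡ 11 mod 75]
  = -(75|11)    [QR: both ≡ 3 mod 4, sign flips]
  = -(9|11)    [75 ≡ 9 mod 11]
  = -(11|9)    [QR: 9 ≡ 1 mod 4, sign kept]
  = -(2|9)    [11 ≡ 2 mod 9]
  = -(1|9)    [9 ≡ 1 mod 8 ⇒ (2|9) = +1]
  = -1    [(1|9) = 1]

-1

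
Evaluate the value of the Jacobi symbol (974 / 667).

Reduce the numerator: 974 ≡ 307 (mod 667), so (974 / 667) = (307 / 667).
Both 307 ≡ 3 and 667 ≡ 3 (mod 4), so reciprocity gives (307 / 667) = -(667 / 307). Reduce: 667 ≡ 53 (mod 307). Now have -(53 / 307).
53 ≡ 1 (mod 4), so quadratic reciprocity gives (53 / 307) = (307 / 53). Reduce: 307 ≡ 42 (mod 53). Now have -(42 / 53).
Factor out 2: 42 = 2·21. Since 53 ≡ 5 (mod 8), (2 / 53) = -1. Now have (21 / 53).
21 ≡ 1 (mod 4), so quadratic reciprocity gives (21 / 53) = (53 / 21). Reduce: 53 ≡ 11 (mod 21). Now have (11 / 21).
21 ≡ 1 (mod 4), so quadratic reciprocity gives (11 / 21) = (21 / 11). Reduce: 21 ≡ 10 (mod 11). Now have (10 / 11).
Factor out 2: 10 = 2·5. Since 11 ≡ 3 (mod 8), (2 / 11) = -1. Now have -(5 / 11).
5 ≡ 1 (mod 4), so quadratic reciprocity gives (5 / 11) = (11 / 5). Reduce: 11 ≡ 1 (mod 5). Now have -(1 / 5).
(1 / 5) = 1. Collecting the sign factors: -1.

-1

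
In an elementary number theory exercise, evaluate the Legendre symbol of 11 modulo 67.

-1

Both 11 ≡ 3 and 67 ≡ 3 (mod 4), so reciprocity gives (11 / 67) = -(67 / 11). Reduce: 67 ≡ 1 (mod 11). Now have -(1 / 11).
(1 / 11) = 1. Collecting the sign factors: -1.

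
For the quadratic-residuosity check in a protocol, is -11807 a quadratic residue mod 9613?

Reduce the numerator: -11807 ≡ 7419 (mod 9613), so (-11807/9613) = (7419/9613).
9613 ≡ 1 (mod 4), so quadratic reciprocity gives (7419/9613) = (9613/7419). Reduce: 9613 ≡ 2194 (mod 7419). Now have (2194/7419).
Factor out 2: 2194 = 2·1097. Since 7419 ≡ 3 (mod 8), (2/7419) = -1. Now have -(1097/7419).
1097 ≡ 1 (mod 4), so quadratic reciprocity gives (1097/7419) = (7419/1097). Reduce: 7419 ≡ 837 (mod 1097). Now have -(837/1097).
837 ≡ 1 (mod 4), so quadratic reciprocity gives (837/1097) = (1097/837). Reduce: 1097 ≡ 260 (mod 837). Now have -(260/837).
Factor out 2: 260 = 2^2·65. Since 837 ≡ 5 (mod 8), (2/837) = -1, and (2/837)^2 = +1. Now have -(65/837).
65 ≡ 1 (mod 4), so quadratic reciprocity gives (65/837) = (837/65). Reduce: 837 ≡ 57 (mod 65). Now have -(57/65).
57 ≡ 1 (mod 4), so quadratic reciprocity gives (57/65) = (65/57). Reduce: 65 ≡ 8 (mod 57). Now have -(8/57).
Factor out 2: 8 = 2^3. Since 57 ≡ 1 (mod 8), (2/57) = +1, and (2/57)^3 = +1. Now have -(1/57).
(1/57) = 1. Collecting the sign factors: -1.
The Legendre symbol is -1, so x^2 ≡ -11807 (mod 9613) has no solution.

no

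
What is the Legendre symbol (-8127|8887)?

-1

(-8127|8887)
  = (760|8887)    [-8127 ≡ 760 mod 8887]
  = (95|8887)    [8887 ≡ 7 mod 8 ⇒ (2|8887)^3 = +1]
  = -(8887|95)    [QR: both ≡ 3 mod 4, sign flips]
  = -(52|95)    [8887 ≡ 52 mod 95]
  = -(13|95)    [95 ≡ 7 mod 8 ⇒ (2|95)^2 = +1]
  = -(95|13)    [QR: 13 ≡ 1 mod 4, sign kept]
  = -(4|13)    [95 ≡ 4 mod 13]
  = -(1|13)    [13 ≡ 5 mod 8 ⇒ (2|13)^2 = +1]
  = -1    [(1|13) = 1]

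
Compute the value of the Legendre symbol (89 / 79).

1

(89 / 79)
  = (10 / 79)    [89 ≡ 10 mod 79]
  = (5 / 79)    [79 ≡ 7 mod 8 ⇒ (2 / 79) = +1]
  = (79 / 5)    [QR: 5 ≡ 1 mod 4, sign kept]
  = (4 / 5)    [79 ≡ 4 mod 5]
  = (1 / 5)    [5 ≡ 5 mod 8 ⇒ (2 / 5)^2 = +1]
  = 1    [(1 / 5) = 1]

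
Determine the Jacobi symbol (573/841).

573 ≡ 1 (mod 4), so quadratic reciprocity gives (573/841) = (841/573). Reduce: 841 ≡ 268 (mod 573). Now have (268/573).
Factor out 2: 268 = 2^2·67. Since 573 ≡ 5 (mod 8), (2/573) = -1, and (2/573)^2 = +1. Now have (67/573).
573 ≡ 1 (mod 4), so quadratic reciprocity gives (67/573) = (573/67). Reduce: 573 ≡ 37 (mod 67). Now have (37/67).
37 ≡ 1 (mod 4), so quadratic reciprocity gives (37/67) = (67/37). Reduce: 67 ≡ 30 (mod 37). Now have (30/37).
Factor out 2: 30 = 2·15. Since 37 ≡ 5 (mod 8), (2/37) = -1. Now have -(15/37).
37 ≡ 1 (mod 4), so quadratic reciprocity gives (15/37) = (37/15). Reduce: 37 ≡ 7 (mod 15). Now have -(7/15).
Both 7 ≡ 3 and 15 ≡ 3 (mod 4), so reciprocity gives (7/15) = -(15/7). Reduce: 15 ≡ 1 (mod 7). Now have (1/7).
(1/7) = 1. Collecting the sign factors: 1.

1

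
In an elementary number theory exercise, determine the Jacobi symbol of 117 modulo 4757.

1

(117|4757)
  = (4757|117)    [QR: 117 ≡ 1 mod 4, sign kept]
  = (77|117)    [4757 ≡ 77 mod 117]
  = (117|77)    [QR: 77 ≡ 1 mod 4, sign kept]
  = (40|77)    [117 ≡ 40 mod 77]
  = -(5|77)    [77 ≡ 5 mod 8 ⇒ (2|77)^3 = -1]
  = -(77|5)    [QR: 5 ≡ 1 mod 4, sign kept]
  = -(2|5)    [77 ≡ 2 mod 5]
  = (1|5)    [5 ≡ 5 mod 8 ⇒ (2|5) = -1]
  = 1    [(1|5) = 1]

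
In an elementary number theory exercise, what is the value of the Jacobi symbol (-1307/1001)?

Pull out -1: (-1307/1001) = (-1/1001)·(1307/1001). Since 1001 ≡ 1 (mod 4), (-1/1001) = +1. Now have (1307/1001).
Reduce the numerator: 1307 ≡ 306 (mod 1001), so (1307/1001) = (306/1001).
Factor out 2: 306 = 2·153. Since 1001 ≡ 1 (mod 8), (2/1001) = +1. Now have (153/1001).
153 ≡ 1 (mod 4), so quadratic reciprocity gives (153/1001) = (1001/153). Reduce: 1001 ≡ 83 (mod 153). Now have (83/153).
153 ≡ 1 (mod 4), so quadratic reciprocity gives (83/153) = (153/83). Reduce: 153 ≡ 70 (mod 83). Now have (70/83).
Factor out 2: 70 = 2·35. Since 83 ≡ 3 (mod 8), (2/83) = -1. Now have -(35/83).
Both 35 ≡ 3 and 83 ≡ 3 (mod 4), so reciprocity gives (35/83) = -(83/35). Reduce: 83 ≡ 13 (mod 35). Now have (13/35).
13 ≡ 1 (mod 4), so quadratic reciprocity gives (13/35) = (35/13). Reduce: 35 ≡ 9 (mod 13). Now have (9/13).
9 ≡ 1 (mod 4), so quadratic reciprocity gives (9/13) = (13/9). Reduce: 13 ≡ 4 (mod 9). Now have (4/9).
Factor out 2: 4 = 2^2. Since 9 ≡ 1 (mod 8), (2/9) = +1, and (2/9)^2 = +1. Now have (1/9).
(1/9) = 1. Collecting the sign factors: 1.

1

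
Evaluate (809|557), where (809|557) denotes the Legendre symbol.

1

(809|557)
  = (252|557)    [809 ≡ 252 mod 557]
  = (63|557)    [557 ≡ 5 mod 8 ⇒ (2|557)^2 = +1]
  = (557|63)    [QR: 557 ≡ 1 mod 4, sign kept]
  = (53|63)    [557 ≡ 53 mod 63]
  = (63|53)    [QR: 53 ≡ 1 mod 4, sign kept]
  = (10|53)    [63 ≡ 10 mod 53]
  = -(5|53)    [53 ≡ 5 mod 8 ⇒ (2|53) = -1]
  = -(53|5)    [QR: 5 ≡ 1 mod 4, sign kept]
  = -(3|5)    [53 ≡ 3 mod 5]
  = -(5|3)    [QR: 5 ≡ 1 mod 4, sign kept]
  = -(2|3)    [5 ≡ 2 mod 3]
  = (1|3)    [3 ≡ 3 mod 8 ⇒ (2|3) = -1]
  = 1    [(1|3) = 1]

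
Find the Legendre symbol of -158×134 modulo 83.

By multiplicativity, (-158·134 / 83) = (-158 / 83)·(134 / 83).
First factor (-158 / 83):
Reduce the numerator: -158 ≡ 8 (mod 83), so (-158 / 83) = (8 / 83).
Factor out 2: 8 = 2^3. Since 83 ≡ 3 (mod 8), (2 / 83) = -1, and (2 / 83)^3 = -1. Now have -(1 / 83).
(1 / 83) = 1. Collecting the sign factors: -1.
Second factor (134 / 83):
Reduce the numerator: 134 ≡ 51 (mod 83), so (134 / 83) = (51 / 83).
Both 51 ≡ 3 and 83 ≡ 3 (mod 4), so reciprocity gives (51 / 83) = -(83 / 51). Reduce: 83 ≡ 32 (mod 51). Now have -(32 / 51).
Factor out 2: 32 = 2^5. Since 51 ≡ 3 (mod 8), (2 / 51) = -1, and (2 / 51)^5 = -1. Now have (1 / 51).
(1 / 51) = 1. Collecting the sign factors: 1.
Product: (-1)·(1) = -1.

-1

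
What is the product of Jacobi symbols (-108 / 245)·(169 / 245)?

-1

By multiplicativity, (-108·169 / 245) = (-108 / 245)·(169 / 245).
First factor (-108 / 245):
(-108 / 245)
  = (137 / 245)    [-108 ≡ 137 mod 245]
  = (245 / 137)    [QR: 137 ≡ 1 mod 4, sign kept]
  = (108 / 137)    [245 ≡ 108 mod 137]
  = (27 / 137)    [137 ≡ 1 mod 8 ⇒ (2 / 137)^2 = +1]
  = (137 / 27)    [QR: 137 ≡ 1 mod 4, sign kept]
  = (2 / 27)    [137 ≡ 2 mod 27]
  = -(1 / 27)    [27 ≡ 3 mod 8 ⇒ (2 / 27) = -1]
  = -1    [(1 / 27) = 1]
Second factor (169 / 245):
(169 / 245)
  = (245 / 169)    [QR: 169 ≡ 1 mod 4, sign kept]
  = (76 / 169)    [245 ≡ 76 mod 169]
  = (19 / 169)    [169 ≡ 1 mod 8 ⇒ (2 / 169)^2 = +1]
  = (169 / 19)    [QR: 169 ≡ 1 mod 4, sign kept]
  = (17 / 19)    [169 ≡ 17 mod 19]
  = (19 / 17)    [QR: 17 ≡ 1 mod 4, sign kept]
  = (2 / 17)    [19 ≡ 2 mod 17]
  = (1 / 17)    [17 ≡ 1 mod 8 ⇒ (2 / 17) = +1]
  = 1    [(1 / 17) = 1]
Product: (-1)·(1) = -1.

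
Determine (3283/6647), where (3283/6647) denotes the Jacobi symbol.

-1

(3283/6647)
  = -(6647/3283)    [QR: both ≡ 3 mod 4, sign flips]
  = -(81/3283)    [6647 ≡ 81 mod 3283]
  = -(3283/81)    [QR: 81 ≡ 1 mod 4, sign kept]
  = -(43/81)    [3283 ≡ 43 mod 81]
  = -(81/43)    [QR: 81 ≡ 1 mod 4, sign kept]
  = -(38/43)    [81 ≡ 38 mod 43]
  = (19/43)    [43 ≡ 3 mod 8 ⇒ (2/43) = -1]
  = -(43/19)    [QR: both ≡ 3 mod 4, sign flips]
  = -(5/19)    [43 ≡ 5 mod 19]
  = -(19/5)    [QR: 5 ≡ 1 mod 4, sign kept]
  = -(4/5)    [19 ≡ 4 mod 5]
  = -(1/5)    [5 ≡ 5 mod 8 ⇒ (2/5)^2 = +1]
  = -1    [(1/5) = 1]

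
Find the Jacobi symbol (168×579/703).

By multiplicativity, (168·579/703) = (168/703)·(579/703).
First factor (168/703):
(168/703)
  = (21/703)    [703 ≡ 7 mod 8 ⇒ (2/703)^3 = +1]
  = (703/21)    [QR: 21 ≡ 1 mod 4, sign kept]
  = (10/21)    [703 ≡ 10 mod 21]
  = -(5/21)    [21 ≡ 5 mod 8 ⇒ (2/21) = -1]
  = -(21/5)    [QR: 5 ≡ 1 mod 4, sign kept]
  = -(1/5)    [21 ≡ 1 mod 5]
  = -1    [(1/5) = 1]
Second factor (579/703):
(579/703)
  = -(703/579)    [QR: both ≡ 3 mod 4, sign flips]
  = -(124/579)    [703 ≡ 124 mod 579]
  = -(31/579)    [579 ≡ 3 mod 8 ⇒ (2/579)^2 = +1]
  = (579/31)    [QR: both ≡ 3 mod 4, sign flips]
  = (21/31)    [579 ≡ 21 mod 31]
  = (31/21)    [QR: 21 ≡ 1 mod 4, sign kept]
  = (10/21)    [31 ≡ 10 mod 21]
  = -(5/21)    [21 ≡ 5 mod 8 ⇒ (2/21) = -1]
  = -(21/5)    [QR: 5 ≡ 1 mod 4, sign kept]
  = -(1/5)    [21 ≡ 1 mod 5]
  = -1    [(1/5) = 1]
Product: (-1)·(-1) = 1.

1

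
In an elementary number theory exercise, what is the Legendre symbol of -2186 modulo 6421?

(-2186/6421)
  = (4235/6421)    [-2186 ≡ 4235 mod 6421]
  = (6421/4235)    [QR: 6421 ≡ 1 mod 4, sign kept]
  = (2186/4235)    [6421 ≡ 2186 mod 4235]
  = -(1093/4235)    [4235 ≡ 3 mod 8 ⇒ (2/4235) = -1]
  = -(4235/1093)    [QR: 1093 ≡ 1 mod 4, sign kept]
  = -(956/1093)    [4235 ≡ 956 mod 1093]
  = -(239/1093)    [1093 ≡ 5 mod 8 ⇒ (2/1093)^2 = +1]
  = -(1093/239)    [QR: 1093 ≡ 1 mod 4, sign kept]
  = -(137/239)    [1093 ≡ 137 mod 239]
  = -(239/137)    [QR: 137 ≡ 1 mod 4, sign kept]
  = -(102/137)    [239 ≡ 102 mod 137]
  = -(51/137)    [137 ≡ 1 mod 8 ⇒ (2/137) = +1]
  = -(137/51)    [QR: 137 ≡ 1 mod 4, sign kept]
  = -(35/51)    [137 ≡ 35 mod 51]
  = (51/35)    [QR: both ≡ 3 mod 4, sign flips]
  = (16/35)    [51 ≡ 16 mod 35]
  = (1/35)    [35 ≡ 3 mod 8 ⇒ (2/35)^4 = +1]
  = 1    [(1/35) = 1]

1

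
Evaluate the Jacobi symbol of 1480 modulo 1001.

(1480/1001)
  = (479/1001)    [1480 ≡ 479 mod 1001]
  = (1001/479)    [QR: 1001 ≡ 1 mod 4, sign kept]
  = (43/479)    [1001 ≡ 43 mod 479]
  = -(479/43)    [QR: both ≡ 3 mod 4, sign flips]
  = -(6/43)    [479 ≡ 6 mod 43]
  = (3/43)    [43 ≡ 3 mod 8 ⇒ (2/43) = -1]
  = -(43/3)    [QR: both ≡ 3 mod 4, sign flips]
  = -(1/3)    [43 ≡ 1 mod 3]
  = -1    [(1/3) = 1]

-1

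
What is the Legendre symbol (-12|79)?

1

Pull out -1: (-12|79) = (-1|79)·(12|79). Since 79 ≡ 3 (mod 4), (-1|79) = -1. Now have -(12|79).
Factor out 2: 12 = 2^2·3. Since 79 ≡ 7 (mod 8), (2|79) = +1, and (2|79)^2 = +1. Now have -(3|79).
Both 3 ≡ 3 and 79 ≡ 3 (mod 4), so reciprocity gives (3|79) = -(79|3). Reduce: 79 ≡ 1 (mod 3). Now have (1|3).
(1|3) = 1. Collecting the sign factors: 1.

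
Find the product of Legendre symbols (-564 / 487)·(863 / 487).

1

By multiplicativity, (-564·863 / 487) = (-564 / 487)·(863 / 487).
First factor (-564 / 487):
(-564 / 487)
  = (410 / 487)    [-564 ≡ 410 mod 487]
  = (205 / 487)    [487 ≡ 7 mod 8 ⇒ (2 / 487) = +1]
  = (487 / 205)    [QR: 205 ≡ 1 mod 4, sign kept]
  = (77 / 205)    [487 ≡ 77 mod 205]
  = (205 / 77)    [QR: 77 ≡ 1 mod 4, sign kept]
  = (51 / 77)    [205 ≡ 51 mod 77]
  = (77 / 51)    [QR: 77 ≡ 1 mod 4, sign kept]
  = (26 / 51)    [77 ≡ 26 mod 51]
  = -(13 / 51)    [51 ≡ 3 mod 8 ⇒ (2 / 51) = -1]
  = -(51 / 13)    [QR: 13 ≡ 1 mod 4, sign kept]
  = -(12 / 13)    [51 ≡ 12 mod 13]
  = -(3 / 13)    [13 ≡ 5 mod 8 ⇒ (2 / 13)^2 = +1]
  = -(13 / 3)    [QR: 13 ≡ 1 mod 4, sign kept]
  = -(1 / 3)    [13 ≡ 1 mod 3]
  = -1    [(1 / 3) = 1]
Second factor (863 / 487):
(863 / 487)
  = (376 / 487)    [863 ≡ 376 mod 487]
  = (47 / 487)    [487 ≡ 7 mod 8 ⇒ (2 / 487)^3 = +1]
  = -(487 / 47)    [QR: both ≡ 3 mod 4, sign flips]
  = -(17 / 47)    [487 ≡ 17 mod 47]
  = -(47 / 17)    [QR: 17 ≡ 1 mod 4, sign kept]
  = -(13 / 17)    [47 ≡ 13 mod 17]
  = -(17 / 13)    [QR: 13 ≡ 1 mod 4, sign kept]
  = -(4 / 13)    [17 ≡ 4 mod 13]
  = -(1 / 13)    [13 ≡ 5 mod 8 ⇒ (2 / 13)^2 = +1]
  = -1    [(1 / 13) = 1]
Product: (-1)·(-1) = 1.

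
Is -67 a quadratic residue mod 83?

Reduce the numerator: -67 ≡ 16 (mod 83), so (-67/83) = (16/83).
Factor out 2: 16 = 2^4. Since 83 ≡ 3 (mod 8), (2/83) = -1, and (2/83)^4 = +1. Now have (1/83).
(1/83) = 1. Collecting the sign factors: 1.
The Legendre symbol is 1, so x^2 ≡ -67 (mod 83) has solution.

yes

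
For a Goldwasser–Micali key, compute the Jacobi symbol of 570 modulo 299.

-1

Reduce the numerator: 570 ≡ 271 (mod 299), so (570 / 299) = (271 / 299).
Both 271 ≡ 3 and 299 ≡ 3 (mod 4), so reciprocity gives (271 / 299) = -(299 / 271). Reduce: 299 ≡ 28 (mod 271). Now have -(28 / 271).
Factor out 2: 28 = 2^2·7. Since 271 ≡ 7 (mod 8), (2 / 271) = +1, and (2 / 271)^2 = +1. Now have -(7 / 271).
Both 7 ≡ 3 and 271 ≡ 3 (mod 4), so reciprocity gives (7 / 271) = -(271 / 7). Reduce: 271 ≡ 5 (mod 7). Now have (5 / 7).
5 ≡ 1 (mod 4), so quadratic reciprocity gives (5 / 7) = (7 / 5). Reduce: 7 ≡ 2 (mod 5). Now have (2 / 5).
Factor out 2: 2 = 2. Since 5 ≡ 5 (mod 8), (2 / 5) = -1. Now have -(1 / 5).
(1 / 5) = 1. Collecting the sign factors: -1.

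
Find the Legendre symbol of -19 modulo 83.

1

Reduce the numerator: -19 ≡ 64 (mod 83), so (-19 / 83) = (64 / 83).
Factor out 2: 64 = 2^6. Since 83 ≡ 3 (mod 8), (2 / 83) = -1, and (2 / 83)^6 = +1. Now have (1 / 83).
(1 / 83) = 1. Collecting the sign factors: 1.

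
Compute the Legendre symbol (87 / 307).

1

(87 / 307)
  = -(307 / 87)    [QR: both ≡ 3 mod 4, sign flips]
  = -(46 / 87)    [307 ≡ 46 mod 87]
  = -(23 / 87)    [87 ≡ 7 mod 8 ⇒ (2 / 87) = +1]
  = (87 / 23)    [QR: both ≡ 3 mod 4, sign flips]
  = (18 / 23)    [87 ≡ 18 mod 23]
  = (9 / 23)    [23 ≡ 7 mod 8 ⇒ (2 / 23) = +1]
  = (23 / 9)    [QR: 9 ≡ 1 mod 4, sign kept]
  = (5 / 9)    [23 ≡ 5 mod 9]
  = (9 / 5)    [QR: 5 ≡ 1 mod 4, sign kept]
  = (4 / 5)    [9 ≡ 4 mod 5]
  = (1 / 5)    [5 ≡ 5 mod 8 ⇒ (2 / 5)^2 = +1]
  = 1    [(1 / 5) = 1]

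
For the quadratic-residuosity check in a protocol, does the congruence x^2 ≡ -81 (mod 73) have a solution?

yes

Pull out -1: (-81/73) = (-1/73)·(81/73). Since 73 ≡ 1 (mod 4), (-1/73) = +1. Now have (81/73).
Reduce the numerator: 81 ≡ 8 (mod 73), so (81/73) = (8/73).
Factor out 2: 8 = 2^3. Since 73 ≡ 1 (mod 8), (2/73) = +1, and (2/73)^3 = +1. Now have (1/73).
(1/73) = 1. Collecting the sign factors: 1.
(-81/73) = 1, and 73 is prime, so -81 is a quadratic residue mod 73.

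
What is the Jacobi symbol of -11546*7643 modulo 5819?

By multiplicativity, (-11546·7643 / 5819) = (-11546 / 5819)·(7643 / 5819).
First factor (-11546 / 5819):
(-11546 / 5819)
  = (92 / 5819)    [-11546 ≡ 92 mod 5819]
  = (23 / 5819)    [5819 ≡ 3 mod 8 ⇒ (2 / 5819)^2 = +1]
  = -(5819 / 23)    [QR: both ≡ 3 mod 4, sign flips]
  = -(0 / 23)    [5819 ≡ 0 mod 23]
  = 0    [numerator 0, gcd > 1]
Second factor (7643 / 5819):
(7643 / 5819)
  = (1824 / 5819)    [7643 ≡ 1824 mod 5819]
  = -(57 / 5819)    [5819 ≡ 3 mod 8 ⇒ (2 / 5819)^5 = -1]
  = -(5819 / 57)    [QR: 57 ≡ 1 mod 4, sign kept]
  = -(5 / 57)    [5819 ≡ 5 mod 57]
  = -(57 / 5)    [QR: 5 ≡ 1 mod 4, sign kept]
  = -(2 / 5)    [57 ≡ 2 mod 5]
  = (1 / 5)    [5 ≡ 5 mod 8 ⇒ (2 / 5) = -1]
  = 1    [(1 / 5) = 1]
Product: (0)·(1) = 0.

0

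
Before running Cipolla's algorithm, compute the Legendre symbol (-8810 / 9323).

1

Reduce the numerator: -8810 ≡ 513 (mod 9323), so (-8810 / 9323) = (513 / 9323).
513 ≡ 1 (mod 4), so quadratic reciprocity gives (513 / 9323) = (9323 / 513). Reduce: 9323 ≡ 89 (mod 513). Now have (89 / 513).
89 ≡ 1 (mod 4), so quadratic reciprocity gives (89 / 513) = (513 / 89). Reduce: 513 ≡ 68 (mod 89). Now have (68 / 89).
Factor out 2: 68 = 2^2·17. Since 89 ≡ 1 (mod 8), (2 / 89) = +1, and (2 / 89)^2 = +1. Now have (17 / 89).
17 ≡ 1 (mod 4), so quadratic reciprocity gives (17 / 89) = (89 / 17). Reduce: 89 ≡ 4 (mod 17). Now have (4 / 17).
Factor out 2: 4 = 2^2. Since 17 ≡ 1 (mod 8), (2 / 17) = +1, and (2 / 17)^2 = +1. Now have (1 / 17).
(1 / 17) = 1. Collecting the sign factors: 1.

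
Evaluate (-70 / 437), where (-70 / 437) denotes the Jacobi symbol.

-1

Pull out -1: (-70 / 437) = (-1 / 437)·(70 / 437). Since 437 ≡ 1 (mod 4), (-1 / 437) = +1. Now have (70 / 437).
Factor out 2: 70 = 2·35. Since 437 ≡ 5 (mod 8), (2 / 437) = -1. Now have -(35 / 437).
437 ≡ 1 (mod 4), so quadratic reciprocity gives (35 / 437) = (437 / 35). Reduce: 437 ≡ 17 (mod 35). Now have -(17 / 35).
17 ≡ 1 (mod 4), so quadratic reciprocity gives (17 / 35) = (35 / 17). Reduce: 35 ≡ 1 (mod 17). Now have -(1 / 17).
(1 / 17) = 1. Collecting the sign factors: -1.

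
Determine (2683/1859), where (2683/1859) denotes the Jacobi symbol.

-1

(2683/1859)
  = (824/1859)    [2683 ≡ 824 mod 1859]
  = -(103/1859)    [1859 ≡ 3 mod 8 ⇒ (2/1859)^3 = -1]
  = (1859/103)    [QR: both ≡ 3 mod 4, sign flips]
  = (5/103)    [1859 ≡ 5 mod 103]
  = (103/5)    [QR: 5 ≡ 1 mod 4, sign kept]
  = (3/5)    [103 ≡ 3 mod 5]
  = (5/3)    [QR: 5 ≡ 1 mod 4, sign kept]
  = (2/3)    [5 ≡ 2 mod 3]
  = -(1/3)    [3 ≡ 3 mod 8 ⇒ (2/3) = -1]
  = -1    [(1/3) = 1]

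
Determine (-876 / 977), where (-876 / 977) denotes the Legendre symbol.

Pull out -1: (-876 / 977) = (-1 / 977)·(876 / 977). Since 977 ≡ 1 (mod 4), (-1 / 977) = +1. Now have (876 / 977).
Factor out 2: 876 = 2^2·219. Since 977 ≡ 1 (mod 8), (2 / 977) = +1, and (2 / 977)^2 = +1. Now have (219 / 977).
977 ≡ 1 (mod 4), so quadratic reciprocity gives (219 / 977) = (977 / 219). Reduce: 977 ≡ 101 (mod 219). Now have (101 / 219).
101 ≡ 1 (mod 4), so quadratic reciprocity gives (101 / 219) = (219 / 101). Reduce: 219 ≡ 17 (mod 101). Now have (17 / 101).
17 ≡ 1 (mod 4), so quadratic reciprocity gives (17 / 101) = (101 / 17). Reduce: 101 ≡ 16 (mod 17). Now have (16 / 17).
Factor out 2: 16 = 2^4. Since 17 ≡ 1 (mod 8), (2 / 17) = +1, and (2 / 17)^4 = +1. Now have (1 / 17).
(1 / 17) = 1. Collecting the sign factors: 1.

1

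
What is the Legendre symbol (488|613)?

-1

Factor out 2: 488 = 2^3·61. Since 613 ≡ 5 (mod 8), (2|613) = -1, and (2|613)^3 = -1. Now have -(61|613).
61 ≡ 1 (mod 4), so quadratic reciprocity gives (61|613) = (613|61). Reduce: 613 ≡ 3 (mod 61). Now have -(3|61).
61 ≡ 1 (mod 4), so quadratic reciprocity gives (3|61) = (61|3). Reduce: 61 ≡ 1 (mod 3). Now have -(1|3).
(1|3) = 1. Collecting the sign factors: -1.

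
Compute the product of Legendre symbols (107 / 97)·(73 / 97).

By multiplicativity, (107·73 / 97) = (107 / 97)·(73 / 97).
First factor (107 / 97):
Reduce the numerator: 107 ≡ 10 (mod 97), so (107 / 97) = (10 / 97).
Factor out 2: 10 = 2·5. Since 97 ≡ 1 (mod 8), (2 / 97) = +1. Now have (5 / 97).
5 ≡ 1 (mod 4), so quadratic reciprocity gives (5 / 97) = (97 / 5). Reduce: 97 ≡ 2 (mod 5). Now have (2 / 5).
Factor out 2: 2 = 2. Since 5 ≡ 5 (mod 8), (2 / 5) = -1. Now have -(1 / 5).
(1 / 5) = 1. Collecting the sign factors: -1.
Second factor (73 / 97):
73 ≡ 1 (mod 4), so quadratic reciprocity gives (73 / 97) = (97 / 73). Reduce: 97 ≡ 24 (mod 73). Now have (24 / 73).
Factor out 2: 24 = 2^3·3. Since 73 ≡ 1 (mod 8), (2 / 73) = +1, and (2 / 73)^3 = +1. Now have (3 / 73).
73 ≡ 1 (mod 4), so quadratic reciprocity gives (3 / 73) = (73 / 3). Reduce: 73 ≡ 1 (mod 3). Now have (1 / 3).
(1 / 3) = 1. Collecting the sign factors: 1.
Product: (-1)·(1) = -1.

-1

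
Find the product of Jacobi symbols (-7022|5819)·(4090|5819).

By multiplicativity, (-7022·4090|5819) = (-7022|5819)·(4090|5819).
First factor (-7022|5819):
Reduce the numerator: -7022 ≡ 4616 (mod 5819), so (-7022|5819) = (4616|5819).
Factor out 2: 4616 = 2^3·577. Since 5819 ≡ 3 (mod 8), (2|5819) = -1, and (2|5819)^3 = -1. Now have -(577|5819).
577 ≡ 1 (mod 4), so quadratic reciprocity gives (577|5819) = (5819|577). Reduce: 5819 ≡ 49 (mod 577). Now have -(49|577).
49 ≡ 1 (mod 4), so quadratic reciprocity gives (49|577) = (577|49). Reduce: 577 ≡ 38 (mod 49). Now have -(38|49).
Factor out 2: 38 = 2·19. Since 49 ≡ 1 (mod 8), (2|49) = +1. Now have -(19|49).
49 ≡ 1 (mod 4), so quadratic reciprocity gives (19|49) = (49|19). Reduce: 49 ≡ 11 (mod 19). Now have -(11|19).
Both 11 ≡ 3 and 19 ≡ 3 (mod 4), so reciprocity gives (11|19) = -(19|11). Reduce: 19 ≡ 8 (mod 11). Now have (8|11).
Factor out 2: 8 = 2^3. Since 11 ≡ 3 (mod 8), (2|11) = -1, and (2|11)^3 = -1. Now have -(1|11).
(1|11) = 1. Collecting the sign factors: -1.
Second factor (4090|5819):
Factor out 2: 4090 = 2·2045. Since 5819 ≡ 3 (mod 8), (2|5819) = -1. Now have -(2045|5819).
2045 ≡ 1 (mod 4), so quadratic reciprocity gives (2045|5819) = (5819|2045). Reduce: 5819 ≡ 1729 (mod 2045). Now have -(1729|2045).
1729 ≡ 1 (mod 4), so quadratic reciprocity gives (1729|2045) = (2045|1729). Reduce: 2045 ≡ 316 (mod 1729). Now have -(316|1729).
Factor out 2: 316 = 2^2·79. Since 1729 ≡ 1 (mod 8), (2|1729) = +1, and (2|1729)^2 = +1. Now have -(79|1729).
1729 ≡ 1 (mod 4), so quadratic reciprocity gives (79|1729) = (1729|79). Reduce: 1729 ≡ 70 (mod 79). Now have -(70|79).
Factor out 2: 70 = 2·35. Since 79 ≡ 7 (mod 8), (2|79) = +1. Now have -(35|79).
Both 35 ≡ 3 and 79 ≡ 3 (mod 4), so reciprocity gives (35|79) = -(79|35). Reduce: 79 ≡ 9 (mod 35). Now have (9|35).
9 ≡ 1 (mod 4), so quadratic reciprocity gives (9|35) = (35|9). Reduce: 35 ≡ 8 (mod 9). Now have (8|9).
Factor out 2: 8 = 2^3. Since 9 ≡ 1 (mod 8), (2|9) = +1, and (2|9)^3 = +1. Now have (1|9).
(1|9) = 1. Collecting the sign factors: 1.
Product: (-1)·(1) = -1.

-1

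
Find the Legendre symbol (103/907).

Both 103 ≡ 3 and 907 ≡ 3 (mod 4), so reciprocity gives (103/907) = -(907/103). Reduce: 907 ≡ 83 (mod 103). Now have -(83/103).
Both 83 ≡ 3 and 103 ≡ 3 (mod 4), so reciprocity gives (83/103) = -(103/83). Reduce: 103 ≡ 20 (mod 83). Now have (20/83).
Factor out 2: 20 = 2^2·5. Since 83 ≡ 3 (mod 8), (2/83) = -1, and (2/83)^2 = +1. Now have (5/83).
5 ≡ 1 (mod 4), so quadratic reciprocity gives (5/83) = (83/5). Reduce: 83 ≡ 3 (mod 5). Now have (3/5).
5 ≡ 1 (mod 4), so quadratic reciprocity gives (3/5) = (5/3). Reduce: 5 ≡ 2 (mod 3). Now have (2/3).
Factor out 2: 2 = 2. Since 3 ≡ 3 (mod 8), (2/3) = -1. Now have -(1/3).
(1/3) = 1. Collecting the sign factors: -1.

-1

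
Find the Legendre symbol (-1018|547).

Pull out -1: (-1018|547) = (-1|547)·(1018|547). Since 547 ≡ 3 (mod 4), (-1|547) = -1. Now have -(1018|547).
Reduce the numerator: 1018 ≡ 471 (mod 547), so (1018|547) = (471|547).
Both 471 ≡ 3 and 547 ≡ 3 (mod 4), so reciprocity gives (471|547) = -(547|471). Reduce: 547 ≡ 76 (mod 471). Now have (76|471).
Factor out 2: 76 = 2^2·19. Since 471 ≡ 7 (mod 8), (2|471) = +1, and (2|471)^2 = +1. Now have (19|471).
Both 19 ≡ 3 and 471 ≡ 3 (mod 4), so reciprocity gives (19|471) = -(471|19). Reduce: 471 ≡ 15 (mod 19). Now have -(15|19).
Both 15 ≡ 3 and 19 ≡ 3 (mod 4), so reciprocity gives (15|19) = -(19|15). Reduce: 19 ≡ 4 (mod 15). Now have (4|15).
Factor out 2: 4 = 2^2. Since 15 ≡ 7 (mod 8), (2|15) = +1, and (2|15)^2 = +1. Now have (1|15).
(1|15) = 1. Collecting the sign factors: 1.

1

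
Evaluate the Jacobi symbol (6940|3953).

Reduce the numerator: 6940 ≡ 2987 (mod 3953), so (6940|3953) = (2987|3953).
3953 ≡ 1 (mod 4), so quadratic reciprocity gives (2987|3953) = (3953|2987). Reduce: 3953 ≡ 966 (mod 2987). Now have (966|2987).
Factor out 2: 966 = 2·483. Since 2987 ≡ 3 (mod 8), (2|2987) = -1. Now have -(483|2987).
Both 483 ≡ 3 and 2987 ≡ 3 (mod 4), so reciprocity gives (483|2987) = -(2987|483). Reduce: 2987 ≡ 89 (mod 483). Now have (89|483).
89 ≡ 1 (mod 4), so quadratic reciprocity gives (89|483) = (483|89). Reduce: 483 ≡ 38 (mod 89). Now have (38|89).
Factor out 2: 38 = 2·19. Since 89 ≡ 1 (mod 8), (2|89) = +1. Now have (19|89).
89 ≡ 1 (mod 4), so quadratic reciprocity gives (19|89) = (89|19). Reduce: 89 ≡ 13 (mod 19). Now have (13|19).
13 ≡ 1 (mod 4), so quadratic reciprocity gives (13|19) = (19|13). Reduce: 19 ≡ 6 (mod 13). Now have (6|13).
Factor out 2: 6 = 2·3. Since 13 ≡ 5 (mod 8), (2|13) = -1. Now have -(3|13).
13 ≡ 1 (mod 4), so quadratic reciprocity gives (3|13) = (13|3). Reduce: 13 ≡ 1 (mod 3). Now have -(1|3).
(1|3) = 1. Collecting the sign factors: -1.

-1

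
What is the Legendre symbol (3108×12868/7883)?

By multiplicativity, (3108·12868/7883) = (3108/7883)·(12868/7883).
First factor (3108/7883):
Factor out 2: 3108 = 2^2·777. Since 7883 ≡ 3 (mod 8), (2/7883) = -1, and (2/7883)^2 = +1. Now have (777/7883).
777 ≡ 1 (mod 4), so quadratic reciprocity gives (777/7883) = (7883/777). Reduce: 7883 ≡ 113 (mod 777). Now have (113/777).
113 ≡ 1 (mod 4), so quadratic reciprocity gives (113/777) = (777/113). Reduce: 777 ≡ 99 (mod 113). Now have (99/113).
113 ≡ 1 (mod 4), so quadratic reciprocity gives (99/113) = (113/99). Reduce: 113 ≡ 14 (mod 99). Now have (14/99).
Factor out 2: 14 = 2·7. Since 99 ≡ 3 (mod 8), (2/99) = -1. Now have -(7/99).
Both 7 ≡ 3 and 99 ≡ 3 (mod 4), so reciprocity gives (7/99) = -(99/7). Reduce: 99 ≡ 1 (mod 7). Now have (1/7).
(1/7) = 1. Collecting the sign factors: 1.
Second factor (12868/7883):
Reduce the numerator: 12868 ≡ 4985 (mod 7883), so (12868/7883) = (4985/7883).
4985 ≡ 1 (mod 4), so quadratic reciprocity gives (4985/7883) = (7883/4985). Reduce: 7883 ≡ 2898 (mod 4985). Now have (2898/4985).
Factor out 2: 2898 = 2·1449. Since 4985 ≡ 1 (mod 8), (2/4985) = +1. Now have (1449/4985).
1449 ≡ 1 (mod 4), so quadratic reciprocity gives (1449/4985) = (4985/1449). Reduce: 4985 ≡ 638 (mod 1449). Now have (638/1449).
Factor out 2: 638 = 2·319. Since 1449 ≡ 1 (mod 8), (2/1449) = +1. Now have (319/1449).
1449 ≡ 1 (mod 4), so quadratic reciprocity gives (319/1449) = (1449/319). Reduce: 1449 ≡ 173 (mod 319). Now have (173/319).
173 ≡ 1 (mod 4), so quadratic reciprocity gives (173/319) = (319/173). Reduce: 319 ≡ 146 (mod 173). Now have (146/173).
Factor out 2: 146 = 2·73. Since 173 ≡ 5 (mod 8), (2/173) = -1. Now have -(73/173).
73 ≡ 1 (mod 4), so quadratic reciprocity gives (73/173) = (173/73). Reduce: 173 ≡ 27 (mod 73). Now have -(27/73).
73 ≡ 1 (mod 4), so quadratic reciprocity gives (27/73) = (73/27). Reduce: 73 ≡ 19 (mod 27). Now have -(19/27).
Both 19 ≡ 3 and 27 ≡ 3 (mod 4), so reciprocity gives (19/27) = -(27/19). Reduce: 27 ≡ 8 (mod 19). Now have (8/19).
Factor out 2: 8 = 2^3. Since 19 ≡ 3 (mod 8), (2/19) = -1, and (2/19)^3 = -1. Now have -(1/19).
(1/19) = 1. Collecting the sign factors: -1.
Product: (1)·(-1) = -1.

-1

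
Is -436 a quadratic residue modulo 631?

yes

(-436/631)
  = -(436/631)    [631 ≡ 3 mod 4 ⇒ (-1/631) = -1]
  = -(109/631)    [631 ≡ 7 mod 8 ⇒ (2/631)^2 = +1]
  = -(631/109)    [QR: 109 ≡ 1 mod 4, sign kept]
  = -(86/109)    [631 ≡ 86 mod 109]
  = (43/109)    [109 ≡ 5 mod 8 ⇒ (2/109) = -1]
  = (109/43)    [QR: 109 ≡ 1 mod 4, sign kept]
  = (23/43)    [109 ≡ 23 mod 43]
  = -(43/23)    [QR: both ≡ 3 mod 4, sign flips]
  = -(20/23)    [43 ≡ 20 mod 23]
  = -(5/23)    [23 ≡ 7 mod 8 ⇒ (2/23)^2 = +1]
  = -(23/5)    [QR: 5 ≡ 1 mod 4, sign kept]
  = -(3/5)    [23 ≡ 3 mod 5]
  = -(5/3)    [QR: 5 ≡ 1 mod 4, sign kept]
  = -(2/3)    [5 ≡ 2 mod 3]
  = (1/3)    [3 ≡ 3 mod 8 ⇒ (2/3) = -1]
  = 1    [(1/3) = 1]
The Legendre symbol is 1, so x^2 ≡ -436 (mod 631) has solution.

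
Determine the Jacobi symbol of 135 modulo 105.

0

Reduce the numerator: 135 ≡ 30 (mod 105), so (135/105) = (30/105).
Factor out 2: 30 = 2·15. Since 105 ≡ 1 (mod 8), (2/105) = +1. Now have (15/105).
105 ≡ 1 (mod 4), so quadratic reciprocity gives (15/105) = (105/15). Reduce: 105 ≡ 0 (mod 15). Now have (0/15).
The numerator is now 0 with denominator 15 > 1: the symbol is 0.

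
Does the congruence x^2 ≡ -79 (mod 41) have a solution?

no

(-79|41)
  = (79|41)    [41 ≡ 1 mod 4 ⇒ (-1|41) = +1]
  = (38|41)    [79 ≡ 38 mod 41]
  = (19|41)    [41 ≡ 1 mod 8 ⇒ (2|41) = +1]
  = (41|19)    [QR: 41 ≡ 1 mod 4, sign kept]
  = (3|19)    [41 ≡ 3 mod 19]
  = -(19|3)    [QR: both ≡ 3 mod 4, sign flips]
  = -(1|3)    [19 ≡ 1 mod 3]
  = -1    [(1|3) = 1]
(-79|41) = -1, and 41 is prime, so -79 is not a quadratic residue mod 41.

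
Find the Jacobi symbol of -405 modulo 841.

Reduce the numerator: -405 ≡ 436 (mod 841), so (-405|841) = (436|841).
Factor out 2: 436 = 2^2·109. Since 841 ≡ 1 (mod 8), (2|841) = +1, and (2|841)^2 = +1. Now have (109|841).
109 ≡ 1 (mod 4), so quadratic reciprocity gives (109|841) = (841|109). Reduce: 841 ≡ 78 (mod 109). Now have (78|109).
Factor out 2: 78 = 2·39. Since 109 ≡ 5 (mod 8), (2|109) = -1. Now have -(39|109).
109 ≡ 1 (mod 4), so quadratic reciprocity gives (39|109) = (109|39). Reduce: 109 ≡ 31 (mod 39). Now have -(31|39).
Both 31 ≡ 3 and 39 ≡ 3 (mod 4), so reciprocity gives (31|39) = -(39|31). Reduce: 39 ≡ 8 (mod 31). Now have (8|31).
Factor out 2: 8 = 2^3. Since 31 ≡ 7 (mod 8), (2|31) = +1, and (2|31)^3 = +1. Now have (1|31).
(1|31) = 1. Collecting the sign factors: 1.

1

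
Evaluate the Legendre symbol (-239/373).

Reduce the numerator: -239 ≡ 134 (mod 373), so (-239/373) = (134/373).
Factor out 2: 134 = 2·67. Since 373 ≡ 5 (mod 8), (2/373) = -1. Now have -(67/373).
373 ≡ 1 (mod 4), so quadratic reciprocity gives (67/373) = (373/67). Reduce: 373 ≡ 38 (mod 67). Now have -(38/67).
Factor out 2: 38 = 2·19. Since 67 ≡ 3 (mod 8), (2/67) = -1. Now have (19/67).
Both 19 ≡ 3 and 67 ≡ 3 (mod 4), so reciprocity gives (19/67) = -(67/19). Reduce: 67 ≡ 10 (mod 19). Now have -(10/19).
Factor out 2: 10 = 2·5. Since 19 ≡ 3 (mod 8), (2/19) = -1. Now have (5/19).
5 ≡ 1 (mod 4), so quadratic reciprocity gives (5/19) = (19/5). Reduce: 19 ≡ 4 (mod 5). Now have (4/5).
Factor out 2: 4 = 2^2. Since 5 ≡ 5 (mod 8), (2/5) = -1, and (2/5)^2 = +1. Now have (1/5).
(1/5) = 1. Collecting the sign factors: 1.

1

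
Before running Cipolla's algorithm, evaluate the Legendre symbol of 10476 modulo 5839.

1

(10476|5839)
  = (4637|5839)    [10476 ≡ 4637 mod 5839]
  = (5839|4637)    [QR: 4637 ≡ 1 mod 4, sign kept]
  = (1202|4637)    [5839 ≡ 1202 mod 4637]
  = -(601|4637)    [4637 ≡ 5 mod 8 ⇒ (2|4637) = -1]
  = -(4637|601)    [QR: 601 ≡ 1 mod 4, sign kept]
  = -(430|601)    [4637 ≡ 430 mod 601]
  = -(215|601)    [601 ≡ 1 mod 8 ⇒ (2|601) = +1]
  = -(601|215)    [QR: 601 ≡ 1 mod 4, sign kept]
  = -(171|215)    [601 ≡ 171 mod 215]
  = (215|171)    [QR: both ≡ 3 mod 4, sign flips]
  = (44|171)    [215 ≡ 44 mod 171]
  = (11|171)    [171 ≡ 3 mod 8 ⇒ (2|171)^2 = +1]
  = -(171|11)    [QR: both ≡ 3 mod 4, sign flips]
  = -(6|11)    [171 ≡ 6 mod 11]
  = (3|11)    [11 ≡ 3 mod 8 ⇒ (2|11) = -1]
  = -(11|3)    [QR: both ≡ 3 mod 4, sign flips]
  = -(2|3)    [11 ≡ 2 mod 3]
  = (1|3)    [3 ≡ 3 mod 8 ⇒ (2|3) = -1]
  = 1    [(1|3) = 1]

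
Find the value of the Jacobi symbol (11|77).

0

(11|77)
  = (77|11)    [QR: 77 ≡ 1 mod 4, sign kept]
  = (0|11)    [77 ≡ 0 mod 11]
  = 0    [numerator 0, gcd > 1]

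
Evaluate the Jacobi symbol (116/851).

-1

(116/851)
  = (29/851)    [851 ≡ 3 mod 8 ⇒ (2/851)^2 = +1]
  = (851/29)    [QR: 29 ≡ 1 mod 4, sign kept]
  = (10/29)    [851 ≡ 10 mod 29]
  = -(5/29)    [29 ≡ 5 mod 8 ⇒ (2/29) = -1]
  = -(29/5)    [QR: 5 ≡ 1 mod 4, sign kept]
  = -(4/5)    [29 ≡ 4 mod 5]
  = -(1/5)    [5 ≡ 5 mod 8 ⇒ (2/5)^2 = +1]
  = -1    [(1/5) = 1]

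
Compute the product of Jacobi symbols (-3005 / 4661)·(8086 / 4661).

-1

By multiplicativity, (-3005·8086 / 4661) = (-3005 / 4661)·(8086 / 4661).
First factor (-3005 / 4661):
(-3005 / 4661)
  = (3005 / 4661)    [4661 ≡ 1 mod 4 ⇒ (-1 / 4661) = +1]
  = (4661 / 3005)    [QR: 3005 ≡ 1 mod 4, sign kept]
  = (1656 / 3005)    [4661 ≡ 1656 mod 3005]
  = -(207 / 3005)    [3005 ≡ 5 mod 8 ⇒ (2 / 3005)^3 = -1]
  = -(3005 / 207)    [QR: 3005 ≡ 1 mod 4, sign kept]
  = -(107 / 207)    [3005 ≡ 107 mod 207]
  = (207 / 107)    [QR: both ≡ 3 mod 4, sign flips]
  = (100 / 107)    [207 ≡ 100 mod 107]
  = (25 / 107)    [107 ≡ 3 mod 8 ⇒ (2 / 107)^2 = +1]
  = (107 / 25)    [QR: 25 ≡ 1 mod 4, sign kept]
  = (7 / 25)    [107 ≡ 7 mod 25]
  = (25 / 7)    [QR: 25 ≡ 1 mod 4, sign kept]
  = (4 / 7)    [25 ≡ 4 mod 7]
  = (1 / 7)    [7 ≡ 7 mod 8 ⇒ (2 / 7)^2 = +1]
  = 1    [(1 / 7) = 1]
Second factor (8086 / 4661):
(8086 / 4661)
  = (3425 / 4661)    [8086 ≡ 3425 mod 4661]
  = (4661 / 3425)    [QR: 3425 ≡ 1 mod 4, sign kept]
  = (1236 / 3425)    [4661 ≡ 1236 mod 3425]
  = (309 / 3425)    [3425 ≡ 1 mod 8 ⇒ (2 / 3425)^2 = +1]
  = (3425 / 309)    [QR: 309 ≡ 1 mod 4, sign kept]
  = (26 / 309)    [3425 ≡ 26 mod 309]
  = -(13 / 309)    [309 ≡ 5 mod 8 ⇒ (2 / 309) = -1]
  = -(309 / 13)    [QR: 13 ≡ 1 mod 4, sign kept]
  = -(10 / 13)    [309 ≡ 10 mod 13]
  = (5 / 13)    [13 ≡ 5 mod 8 ⇒ (2 / 13) = -1]
  = (13 / 5)    [QR: 5 ≡ 1 mod 4, sign kept]
  = (3 / 5)    [13 ≡ 3 mod 5]
  = (5 / 3)    [QR: 5 ≡ 1 mod 4, sign kept]
  = (2 / 3)    [5 ≡ 2 mod 3]
  = -(1 / 3)    [3 ≡ 3 mod 8 ⇒ (2 / 3) = -1]
  = -1    [(1 / 3) = 1]
Product: (1)·(-1) = -1.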